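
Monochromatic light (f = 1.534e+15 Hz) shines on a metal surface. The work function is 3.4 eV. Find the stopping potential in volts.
2.9441 V

The stopping potential V_s satisfies: eV_s = KE_max

First, find KE_max using Einstein's equation:
E_photon = hf = (6.626×10⁻³⁴ J·s)(1.534e+15 Hz) = 6.3441 eV
KE_max = E_photon - φ = 6.3441 - 3.4 = 2.9441 eV

Since eV_s = KE_max:
V_s = KE_max/e = 2.9441 V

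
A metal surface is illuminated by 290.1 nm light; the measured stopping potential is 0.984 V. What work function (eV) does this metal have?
3.29 eV

The stopping potential gives the maximum kinetic energy: KE_max = eV_s = 0.984 eV

From Einstein's photoelectric equation: KE_max = hc/λ - φ
Rearranging: φ = hc/λ - KE_max

Calculate photon energy:
E_photon = hc/λ = (6.626×10⁻³⁴ J·s)(3×10⁸ m/s) / (290.1×10⁻⁹ m) = 4.2738 eV

Therefore:
φ = 4.2738 - 0.984 = 3.29 eV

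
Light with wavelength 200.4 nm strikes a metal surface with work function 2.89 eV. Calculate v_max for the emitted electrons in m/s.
1.0769e+06 m/s

First, find the maximum kinetic energy:
E_photon = hc/λ = 6.1868 eV
KE_max = E_photon - φ = 6.1868 - 2.89 = 3.2968 eV

Convert to Joules: KE_max = 3.2968 × 1.602×10⁻¹⁹ J = 5.2821e-19 J

Then use KE = ½mv² to find velocity:
v = √(2·KE/m) = √(2 × 5.2821e-19 J / 9.109e-31 kg)
v = 1.0769e+06 m/s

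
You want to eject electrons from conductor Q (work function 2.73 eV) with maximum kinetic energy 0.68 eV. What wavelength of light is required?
363.59 nm

From Einstein's equation: KE_max = hc/λ - φ

Rearranging for λ:
hc/λ = KE_max + φ
λ = hc/(KE_max + φ)

Required photon energy:
E_photon = KE_max + φ = 0.68 + 2.73 = 3.41 eV

Required wavelength:
λ = hc/E_photon = (6.626×10⁻³⁴)(3×10⁸) / (3.41 × 1.602×10⁻¹⁹)
λ = 363.59 nm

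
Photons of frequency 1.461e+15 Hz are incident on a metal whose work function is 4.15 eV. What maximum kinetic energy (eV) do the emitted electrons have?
1.8922 eV

Using Einstein's photoelectric equation: KE_max = hf - φ

First, calculate the photon energy:
E_photon = hf = (6.626×10⁻³⁴ J·s)(1.461e+15 Hz)
E_photon = 6.0422 eV

Then, the maximum kinetic energy:
KE_max = E_photon - φ = 6.0422 eV - 4.15 eV = 1.8922 eV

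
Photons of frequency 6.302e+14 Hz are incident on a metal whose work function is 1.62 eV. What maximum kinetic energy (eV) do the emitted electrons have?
0.9863 eV

Using Einstein's photoelectric equation: KE_max = hf - φ

First, calculate the photon energy:
E_photon = hf = (6.626×10⁻³⁴ J·s)(6.302e+14 Hz)
E_photon = 2.6063 eV

Then, the maximum kinetic energy:
KE_max = E_photon - φ = 2.6063 eV - 1.62 eV = 0.9863 eV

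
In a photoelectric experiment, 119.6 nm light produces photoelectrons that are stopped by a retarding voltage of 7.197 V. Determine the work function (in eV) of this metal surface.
3.17 eV

The stopping potential gives the maximum kinetic energy: KE_max = eV_s = 7.197 eV

From Einstein's photoelectric equation: KE_max = hc/λ - φ
Rearranging: φ = hc/λ - KE_max

Calculate photon energy:
E_photon = hc/λ = (6.626×10⁻³⁴ J·s)(3×10⁸ m/s) / (119.6×10⁻⁹ m) = 10.3666 eV

Therefore:
φ = 10.3666 - 7.197 = 3.17 eV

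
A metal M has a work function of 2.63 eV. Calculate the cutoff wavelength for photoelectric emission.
471.42 nm

The threshold wavelength is when the photon energy equals the work function:
hc/λ₀ = φ

Solving for λ₀:
λ₀ = hc/φ = (6.626×10⁻³⁴ J·s)(3×10⁸ m/s) / (2.63 eV × 1.602×10⁻¹⁹ J/eV)
λ₀ = 471.42 nm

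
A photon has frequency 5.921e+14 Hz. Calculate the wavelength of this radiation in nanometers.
506.32 nm

Using the wave equation: c = fλ

Solving for wavelength:
λ = c/f = (3×10⁸ m/s) / (5.921e+14 Hz)
λ = 506.32 nm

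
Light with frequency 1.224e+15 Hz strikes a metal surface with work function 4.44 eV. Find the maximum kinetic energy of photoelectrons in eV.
0.6221 eV

Using Einstein's photoelectric equation: KE_max = hf - φ

First, calculate the photon energy:
E_photon = hf = (6.626×10⁻³⁴ J·s)(1.224e+15 Hz)
E_photon = 5.0621 eV

Then, the maximum kinetic energy:
KE_max = E_photon - φ = 5.0621 eV - 4.44 eV = 0.6221 eV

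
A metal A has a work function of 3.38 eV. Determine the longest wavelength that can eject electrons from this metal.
366.82 nm

The threshold wavelength is when the photon energy equals the work function:
hc/λ₀ = φ

Solving for λ₀:
λ₀ = hc/φ = (6.626×10⁻³⁴ J·s)(3×10⁸ m/s) / (3.38 eV × 1.602×10⁻¹⁹ J/eV)
λ₀ = 366.82 nm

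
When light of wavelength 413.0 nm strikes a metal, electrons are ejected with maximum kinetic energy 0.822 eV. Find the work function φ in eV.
2.18 eV

From Einstein's photoelectric equation: KE_max = hf - φ = hc/λ - φ

Rearranging for φ:
φ = hc/λ - KE_max

Calculate photon energy:
E_photon = hc/λ = 3.0020 eV

Therefore:
φ = 3.0020 - 0.822 = 2.18 eV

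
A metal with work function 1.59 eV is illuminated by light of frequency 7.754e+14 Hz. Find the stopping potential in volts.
1.6168 V

The stopping potential V_s satisfies: eV_s = KE_max

First, find KE_max using Einstein's equation:
E_photon = hf = (6.626×10⁻³⁴ J·s)(7.754e+14 Hz) = 3.2068 eV
KE_max = E_photon - φ = 3.2068 - 1.59 = 1.6168 eV

Since eV_s = KE_max:
V_s = KE_max/e = 1.6168 V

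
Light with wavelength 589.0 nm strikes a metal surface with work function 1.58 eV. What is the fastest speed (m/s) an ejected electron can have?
4.2974e+05 m/s

First, find the maximum kinetic energy:
E_photon = hc/λ = 2.1050 eV
KE_max = E_photon - φ = 2.1050 - 1.58 = 0.5250 eV

Convert to Joules: KE_max = 0.5250 × 1.602×10⁻¹⁹ J = 8.4113e-20 J

Then use KE = ½mv² to find velocity:
v = √(2·KE/m) = √(2 × 8.4113e-20 J / 9.109e-31 kg)
v = 4.2974e+05 m/s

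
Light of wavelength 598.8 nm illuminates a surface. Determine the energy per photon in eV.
2.0705 eV

Using E = hf = hc/λ:

E = hc/λ = (6.626×10⁻³⁴ J·s)(3×10⁸ m/s) / (598.8×10⁻⁹ m)
E = 2.0705 eV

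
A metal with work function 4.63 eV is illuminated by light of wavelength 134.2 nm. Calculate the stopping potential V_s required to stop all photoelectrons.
4.6088 V

The stopping potential V_s satisfies: eV_s = KE_max

First, find KE_max using Einstein's equation:
E_photon = hc/λ = 9.2388 eV
KE_max = E_photon - φ = 9.2388 - 4.63 = 4.6088 eV

Since eV_s = KE_max:
V_s = KE_max/e = 4.6088 V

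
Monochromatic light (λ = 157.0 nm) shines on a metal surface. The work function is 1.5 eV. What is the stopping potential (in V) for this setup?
6.3971 V

The stopping potential V_s satisfies: eV_s = KE_max

First, find KE_max using Einstein's equation:
E_photon = hc/λ = 7.8971 eV
KE_max = E_photon - φ = 7.8971 - 1.5 = 6.3971 eV

Since eV_s = KE_max:
V_s = KE_max/e = 6.3971 V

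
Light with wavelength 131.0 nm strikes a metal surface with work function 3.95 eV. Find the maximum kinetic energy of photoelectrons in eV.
5.5144 eV

Using Einstein's photoelectric equation: KE_max = hf - φ = hc/λ - φ

First, calculate the photon energy:
E_photon = hc/λ = (6.626×10⁻³⁴ J·s)(3×10⁸ m/s) / (131.0×10⁻⁹ m)
E_photon = 9.4644 eV

Then, the maximum kinetic energy:
KE_max = E_photon - φ = 9.4644 eV - 3.95 eV = 5.5144 eV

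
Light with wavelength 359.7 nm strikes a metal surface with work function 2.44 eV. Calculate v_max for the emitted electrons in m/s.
5.9513e+05 m/s

First, find the maximum kinetic energy:
E_photon = hc/λ = 3.4469 eV
KE_max = E_photon - φ = 3.4469 - 2.44 = 1.0069 eV

Convert to Joules: KE_max = 1.0069 × 1.602×10⁻¹⁹ J = 1.6132e-19 J

Then use KE = ½mv² to find velocity:
v = √(2·KE/m) = √(2 × 1.6132e-19 J / 9.109e-31 kg)
v = 5.9513e+05 m/s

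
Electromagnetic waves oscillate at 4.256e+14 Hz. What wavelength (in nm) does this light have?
704.40 nm

Using the wave equation: c = fλ

Solving for wavelength:
λ = c/f = (3×10⁸ m/s) / (4.256e+14 Hz)
λ = 704.40 nm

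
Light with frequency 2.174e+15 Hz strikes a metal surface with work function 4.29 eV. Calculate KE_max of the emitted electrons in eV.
4.7009 eV

Using Einstein's photoelectric equation: KE_max = hf - φ

First, calculate the photon energy:
E_photon = hf = (6.626×10⁻³⁴ J·s)(2.174e+15 Hz)
E_photon = 8.9909 eV

Then, the maximum kinetic energy:
KE_max = E_photon - φ = 8.9909 eV - 4.29 eV = 4.7009 eV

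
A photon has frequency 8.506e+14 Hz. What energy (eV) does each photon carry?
3.5178 eV

Using E = hf:

E = hf = (6.626×10⁻³⁴ J·s)(8.506e+14 Hz)
E = 3.5178 eV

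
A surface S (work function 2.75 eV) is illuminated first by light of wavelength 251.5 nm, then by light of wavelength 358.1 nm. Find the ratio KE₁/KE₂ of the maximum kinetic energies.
3.0603

Using Einstein's equation: KE_max = hc/λ - φ

For λ₁ = 251.5 nm:
E₁ = hc/λ₁ = 4.9298 eV
KE₁ = E₁ - φ = 4.9298 - 2.75 = 2.1798 eV

For λ₂ = 358.1 nm:
E₂ = hc/λ₂ = 3.4623 eV
KE₂ = E₂ - φ = 3.4623 - 2.75 = 0.7123 eV

Ratio: KE₁/KE₂ = 2.1798/0.7123 = 3.0603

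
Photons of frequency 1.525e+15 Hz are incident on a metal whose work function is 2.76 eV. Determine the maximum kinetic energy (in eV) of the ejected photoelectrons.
3.5469 eV

Using Einstein's photoelectric equation: KE_max = hf - φ

First, calculate the photon energy:
E_photon = hf = (6.626×10⁻³⁴ J·s)(1.525e+15 Hz)
E_photon = 6.3069 eV

Then, the maximum kinetic energy:
KE_max = E_photon - φ = 6.3069 eV - 2.76 eV = 3.5469 eV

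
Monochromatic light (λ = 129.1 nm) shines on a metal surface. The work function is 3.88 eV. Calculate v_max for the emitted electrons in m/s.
1.4189e+06 m/s

First, find the maximum kinetic energy:
E_photon = hc/λ = 9.6037 eV
KE_max = E_photon - φ = 9.6037 - 3.88 = 5.7237 eV

Convert to Joules: KE_max = 5.7237 × 1.602×10⁻¹⁹ J = 9.1704e-19 J

Then use KE = ½mv² to find velocity:
v = √(2·KE/m) = √(2 × 9.1704e-19 J / 9.109e-31 kg)
v = 1.4189e+06 m/s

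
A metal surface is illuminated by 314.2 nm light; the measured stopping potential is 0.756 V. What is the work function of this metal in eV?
3.19 eV

The stopping potential gives the maximum kinetic energy: KE_max = eV_s = 0.756 eV

From Einstein's photoelectric equation: KE_max = hc/λ - φ
Rearranging: φ = hc/λ - KE_max

Calculate photon energy:
E_photon = hc/λ = (6.626×10⁻³⁴ J·s)(3×10⁸ m/s) / (314.2×10⁻⁹ m) = 3.9460 eV

Therefore:
φ = 3.9460 - 0.756 = 3.19 eV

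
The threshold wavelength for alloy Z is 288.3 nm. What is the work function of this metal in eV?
4.30 eV

At the threshold wavelength, photon energy equals work function:
φ = hc/λ₀

Calculating:
φ = (6.626×10⁻³⁴ J·s)(3×10⁸ m/s) / (288.3×10⁻⁹ m)
φ = 4.30 eV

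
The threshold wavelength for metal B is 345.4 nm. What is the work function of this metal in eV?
3.59 eV

At the threshold wavelength, photon energy equals work function:
φ = hc/λ₀

Calculating:
φ = (6.626×10⁻³⁴ J·s)(3×10⁸ m/s) / (345.4×10⁻⁹ m)
φ = 3.59 eV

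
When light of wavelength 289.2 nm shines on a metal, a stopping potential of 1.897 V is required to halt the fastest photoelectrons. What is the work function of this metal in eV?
2.39 eV

The stopping potential gives the maximum kinetic energy: KE_max = eV_s = 1.897 eV

From Einstein's photoelectric equation: KE_max = hc/λ - φ
Rearranging: φ = hc/λ - KE_max

Calculate photon energy:
E_photon = hc/λ = (6.626×10⁻³⁴ J·s)(3×10⁸ m/s) / (289.2×10⁻⁹ m) = 4.2871 eV

Therefore:
φ = 4.2871 - 1.897 = 2.39 eV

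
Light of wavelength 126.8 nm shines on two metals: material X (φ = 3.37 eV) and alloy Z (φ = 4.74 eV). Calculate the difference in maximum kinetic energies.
1.3700 eV

Using KE_max = hc/λ - φ for each metal:

Photon energy: E = hc/λ = 9.7779 eV

For material X (φ₁ = 3.37 eV):
KE₁ = E - φ₁ = 9.7779 - 3.37 = 6.4079 eV

For alloy Z (φ₂ = 4.74 eV):
KE₂ = E - φ₂ = 9.7779 - 4.74 = 5.0379 eV

Difference:
ΔKE = KE₁ - KE₂ = 6.4079 - 5.0379 = 1.3700 eV

Note: The difference equals the difference in work functions: 4.74 - 3.37 = 1.37 eV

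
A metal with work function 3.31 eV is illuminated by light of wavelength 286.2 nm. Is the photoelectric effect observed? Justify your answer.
Yes

For photoemission, the photon energy must exceed the work function.

Photon energy: E = hc/λ = 4.3321 eV
Work function: φ = 3.31 eV

Since E_photon (4.3321 eV) > φ (3.31 eV), photoemission WILL occur.
The threshold wavelength is λ₀ = hc/φ = 374.6 nm.
Since 286.2 nm < 374.6 nm, the light has sufficient energy.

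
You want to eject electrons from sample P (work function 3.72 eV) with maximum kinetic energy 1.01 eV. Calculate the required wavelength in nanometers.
262.12 nm

From Einstein's equation: KE_max = hc/λ - φ

Rearranging for λ:
hc/λ = KE_max + φ
λ = hc/(KE_max + φ)

Required photon energy:
E_photon = KE_max + φ = 1.01 + 3.72 = 4.73 eV

Required wavelength:
λ = hc/E_photon = (6.626×10⁻³⁴)(3×10⁸) / (4.73 × 1.602×10⁻¹⁹)
λ = 262.12 nm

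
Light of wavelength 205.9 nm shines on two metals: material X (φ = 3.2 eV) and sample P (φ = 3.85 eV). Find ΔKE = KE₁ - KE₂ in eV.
0.6500 eV

Using KE_max = hc/λ - φ for each metal:

Photon energy: E = hc/λ = 6.0216 eV

For material X (φ₁ = 3.2 eV):
KE₁ = E - φ₁ = 6.0216 - 3.2 = 2.8216 eV

For sample P (φ₂ = 3.85 eV):
KE₂ = E - φ₂ = 6.0216 - 3.85 = 2.1716 eV

Difference:
ΔKE = KE₁ - KE₂ = 2.8216 - 2.1716 = 0.6500 eV

Note: The difference equals the difference in work functions: 3.85 - 3.2 = 0.65 eV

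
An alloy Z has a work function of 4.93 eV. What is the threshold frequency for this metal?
1.1921e+15 Hz

The threshold frequency is when the photon energy equals the work function:
hf₀ = φ

Solving for f₀:
f₀ = φ/h = (4.93 eV × 1.602×10⁻¹⁹ J/eV) / (6.626×10⁻³⁴ J·s)
f₀ = 1.1921e+15 Hz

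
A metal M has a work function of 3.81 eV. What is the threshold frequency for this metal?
9.2125e+14 Hz

The threshold frequency is when the photon energy equals the work function:
hf₀ = φ

Solving for f₀:
f₀ = φ/h = (3.81 eV × 1.602×10⁻¹⁹ J/eV) / (6.626×10⁻³⁴ J·s)
f₀ = 9.2125e+14 Hz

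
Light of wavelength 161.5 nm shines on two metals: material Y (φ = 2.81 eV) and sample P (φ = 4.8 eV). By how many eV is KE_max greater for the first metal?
1.9900 eV

Using KE_max = hc/λ - φ for each metal:

Photon energy: E = hc/λ = 7.6770 eV

For material Y (φ₁ = 2.81 eV):
KE₁ = E - φ₁ = 7.6770 - 2.81 = 4.8670 eV

For sample P (φ₂ = 4.8 eV):
KE₂ = E - φ₂ = 7.6770 - 4.8 = 2.8770 eV

Difference:
ΔKE = KE₁ - KE₂ = 4.8670 - 2.8770 = 1.9900 eV

Note: The difference equals the difference in work functions: 4.8 - 2.81 = 1.99 eV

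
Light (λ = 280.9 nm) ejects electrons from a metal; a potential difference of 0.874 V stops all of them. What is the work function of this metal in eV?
3.54 eV

The stopping potential gives the maximum kinetic energy: KE_max = eV_s = 0.874 eV

From Einstein's photoelectric equation: KE_max = hc/λ - φ
Rearranging: φ = hc/λ - KE_max

Calculate photon energy:
E_photon = hc/λ = (6.626×10⁻³⁴ J·s)(3×10⁸ m/s) / (280.9×10⁻⁹ m) = 4.4138 eV

Therefore:
φ = 4.4138 - 0.874 = 3.54 eV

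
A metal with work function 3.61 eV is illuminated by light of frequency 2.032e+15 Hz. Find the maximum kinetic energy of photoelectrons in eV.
4.7937 eV

Using Einstein's photoelectric equation: KE_max = hf - φ

First, calculate the photon energy:
E_photon = hf = (6.626×10⁻³⁴ J·s)(2.032e+15 Hz)
E_photon = 8.4037 eV

Then, the maximum kinetic energy:
KE_max = E_photon - φ = 8.4037 eV - 3.61 eV = 4.7937 eV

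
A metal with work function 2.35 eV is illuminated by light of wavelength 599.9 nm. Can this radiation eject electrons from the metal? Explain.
No

For photoemission, the photon energy must exceed the work function.

Photon energy: E = hc/λ = 2.0667 eV
Work function: φ = 2.35 eV

Since E_photon (2.0667 eV) < φ (2.35 eV), photoemission will NOT occur.
The threshold wavelength is λ₀ = hc/φ = 527.6 nm.
Since 599.9 nm > 527.6 nm, the photons lack sufficient energy.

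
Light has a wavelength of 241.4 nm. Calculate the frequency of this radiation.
1.2419e+15 Hz

Using the wave equation: c = fλ

Solving for frequency:
f = c/λ = (3×10⁸ m/s) / (241.4×10⁻⁹ m)
f = 1.2419e+15 Hz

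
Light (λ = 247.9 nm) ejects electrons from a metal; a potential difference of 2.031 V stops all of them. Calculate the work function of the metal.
2.97 eV

The stopping potential gives the maximum kinetic energy: KE_max = eV_s = 2.031 eV

From Einstein's photoelectric equation: KE_max = hc/λ - φ
Rearranging: φ = hc/λ - KE_max

Calculate photon energy:
E_photon = hc/λ = (6.626×10⁻³⁴ J·s)(3×10⁸ m/s) / (247.9×10⁻⁹ m) = 5.0014 eV

Therefore:
φ = 5.0014 - 2.031 = 2.97 eV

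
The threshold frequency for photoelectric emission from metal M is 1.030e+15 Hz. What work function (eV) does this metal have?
4.26 eV

At the threshold frequency, photon energy equals work function:
φ = hf₀

Calculating:
φ = (6.626×10⁻³⁴ J·s)(1.030e+15 Hz)
φ = 4.26 eV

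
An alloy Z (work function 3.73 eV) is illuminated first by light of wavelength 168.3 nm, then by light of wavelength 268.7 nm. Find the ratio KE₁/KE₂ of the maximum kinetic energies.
4.1130

Using Einstein's equation: KE_max = hc/λ - φ

For λ₁ = 168.3 nm:
E₁ = hc/λ₁ = 7.3669 eV
KE₁ = E₁ - φ = 7.3669 - 3.73 = 3.6369 eV

For λ₂ = 268.7 nm:
E₂ = hc/λ₂ = 4.6142 eV
KE₂ = E₂ - φ = 4.6142 - 3.73 = 0.8842 eV

Ratio: KE₁/KE₂ = 3.6369/0.8842 = 4.1130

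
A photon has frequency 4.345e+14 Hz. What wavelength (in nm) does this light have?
689.97 nm

Using the wave equation: c = fλ

Solving for wavelength:
λ = c/f = (3×10⁸ m/s) / (4.345e+14 Hz)
λ = 689.97 nm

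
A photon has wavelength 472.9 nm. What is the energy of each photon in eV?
2.6218 eV

Using E = hf = hc/λ:

E = hc/λ = (6.626×10⁻³⁴ J·s)(3×10⁸ m/s) / (472.9×10⁻⁹ m)
E = 2.6218 eV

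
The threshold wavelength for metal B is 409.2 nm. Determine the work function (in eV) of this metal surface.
3.03 eV

At the threshold wavelength, photon energy equals work function:
φ = hc/λ₀

Calculating:
φ = (6.626×10⁻³⁴ J·s)(3×10⁸ m/s) / (409.2×10⁻⁹ m)
φ = 3.03 eV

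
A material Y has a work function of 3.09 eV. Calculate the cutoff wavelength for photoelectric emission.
401.24 nm

The threshold wavelength is when the photon energy equals the work function:
hc/λ₀ = φ

Solving for λ₀:
λ₀ = hc/φ = (6.626×10⁻³⁴ J·s)(3×10⁸ m/s) / (3.09 eV × 1.602×10⁻¹⁹ J/eV)
λ₀ = 401.24 nm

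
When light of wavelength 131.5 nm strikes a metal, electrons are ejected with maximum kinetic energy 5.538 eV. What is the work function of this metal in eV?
3.89 eV

From Einstein's photoelectric equation: KE_max = hf - φ = hc/λ - φ

Rearranging for φ:
φ = hc/λ - KE_max

Calculate photon energy:
E_photon = hc/λ = 9.4285 eV

Therefore:
φ = 9.4285 - 5.538 = 3.89 eV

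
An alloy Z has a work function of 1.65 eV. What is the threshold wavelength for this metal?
751.42 nm

The threshold wavelength is when the photon energy equals the work function:
hc/λ₀ = φ

Solving for λ₀:
λ₀ = hc/φ = (6.626×10⁻³⁴ J·s)(3×10⁸ m/s) / (1.65 eV × 1.602×10⁻¹⁹ J/eV)
λ₀ = 751.42 nm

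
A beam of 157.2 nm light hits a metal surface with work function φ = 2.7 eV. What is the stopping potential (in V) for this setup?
5.1870 V

The stopping potential V_s satisfies: eV_s = KE_max

First, find KE_max using Einstein's equation:
E_photon = hc/λ = 7.8870 eV
KE_max = E_photon - φ = 7.8870 - 2.7 = 5.1870 eV

Since eV_s = KE_max:
V_s = KE_max/e = 5.1870 V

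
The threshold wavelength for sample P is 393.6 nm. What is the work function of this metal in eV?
3.15 eV

At the threshold wavelength, photon energy equals work function:
φ = hc/λ₀

Calculating:
φ = (6.626×10⁻³⁴ J·s)(3×10⁸ m/s) / (393.6×10⁻⁹ m)
φ = 3.15 eV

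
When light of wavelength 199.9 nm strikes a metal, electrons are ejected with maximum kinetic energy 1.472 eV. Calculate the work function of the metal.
4.73 eV

From Einstein's photoelectric equation: KE_max = hf - φ = hc/λ - φ

Rearranging for φ:
φ = hc/λ - KE_max

Calculate photon energy:
E_photon = hc/λ = 6.2023 eV

Therefore:
φ = 6.2023 - 1.472 = 4.73 eV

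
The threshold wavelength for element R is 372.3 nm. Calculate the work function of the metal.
3.33 eV

At the threshold wavelength, photon energy equals work function:
φ = hc/λ₀

Calculating:
φ = (6.626×10⁻³⁴ J·s)(3×10⁸ m/s) / (372.3×10⁻⁹ m)
φ = 3.33 eV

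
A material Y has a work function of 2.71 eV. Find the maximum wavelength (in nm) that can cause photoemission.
457.51 nm

The threshold wavelength is when the photon energy equals the work function:
hc/λ₀ = φ

Solving for λ₀:
λ₀ = hc/φ = (6.626×10⁻³⁴ J·s)(3×10⁸ m/s) / (2.71 eV × 1.602×10⁻¹⁹ J/eV)
λ₀ = 457.51 nm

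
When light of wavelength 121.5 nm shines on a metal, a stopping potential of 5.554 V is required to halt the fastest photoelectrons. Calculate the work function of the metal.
4.65 eV

The stopping potential gives the maximum kinetic energy: KE_max = eV_s = 5.554 eV

From Einstein's photoelectric equation: KE_max = hc/λ - φ
Rearranging: φ = hc/λ - KE_max

Calculate photon energy:
E_photon = hc/λ = (6.626×10⁻³⁴ J·s)(3×10⁸ m/s) / (121.5×10⁻⁹ m) = 10.2045 eV

Therefore:
φ = 10.2045 - 5.554 = 4.65 eV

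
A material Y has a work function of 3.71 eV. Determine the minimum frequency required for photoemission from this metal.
8.9707e+14 Hz

The threshold frequency is when the photon energy equals the work function:
hf₀ = φ

Solving for f₀:
f₀ = φ/h = (3.71 eV × 1.602×10⁻¹⁹ J/eV) / (6.626×10⁻³⁴ J·s)
f₀ = 8.9707e+14 Hz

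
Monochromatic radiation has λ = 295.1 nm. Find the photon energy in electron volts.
4.2014 eV

Using E = hf = hc/λ:

E = hc/λ = (6.626×10⁻³⁴ J·s)(3×10⁸ m/s) / (295.1×10⁻⁹ m)
E = 4.2014 eV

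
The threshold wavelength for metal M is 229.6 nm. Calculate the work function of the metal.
5.40 eV

At the threshold wavelength, photon energy equals work function:
φ = hc/λ₀

Calculating:
φ = (6.626×10⁻³⁴ J·s)(3×10⁸ m/s) / (229.6×10⁻⁹ m)
φ = 5.40 eV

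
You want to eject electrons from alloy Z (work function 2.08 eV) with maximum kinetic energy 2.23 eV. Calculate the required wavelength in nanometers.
287.67 nm

From Einstein's equation: KE_max = hc/λ - φ

Rearranging for λ:
hc/λ = KE_max + φ
λ = hc/(KE_max + φ)

Required photon energy:
E_photon = KE_max + φ = 2.23 + 2.08 = 4.31 eV

Required wavelength:
λ = hc/E_photon = (6.626×10⁻³⁴)(3×10⁸) / (4.31 × 1.602×10⁻¹⁹)
λ = 287.67 nm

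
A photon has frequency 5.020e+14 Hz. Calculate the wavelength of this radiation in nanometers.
597.20 nm

Using the wave equation: c = fλ

Solving for wavelength:
λ = c/f = (3×10⁸ m/s) / (5.020e+14 Hz)
λ = 597.20 nm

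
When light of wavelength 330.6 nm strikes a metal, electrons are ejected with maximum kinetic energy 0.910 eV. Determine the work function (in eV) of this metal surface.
2.84 eV

From Einstein's photoelectric equation: KE_max = hf - φ = hc/λ - φ

Rearranging for φ:
φ = hc/λ - KE_max

Calculate photon energy:
E_photon = hc/λ = 3.7503 eV

Therefore:
φ = 3.7503 - 0.910 = 2.84 eV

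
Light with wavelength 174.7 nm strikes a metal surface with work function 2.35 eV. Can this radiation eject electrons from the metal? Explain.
Yes

For photoemission, the photon energy must exceed the work function.

Photon energy: E = hc/λ = 7.0970 eV
Work function: φ = 2.35 eV

Since E_photon (7.0970 eV) > φ (2.35 eV), photoemission WILL occur.
The threshold wavelength is λ₀ = hc/φ = 527.6 nm.
Since 174.7 nm < 527.6 nm, the light has sufficient energy.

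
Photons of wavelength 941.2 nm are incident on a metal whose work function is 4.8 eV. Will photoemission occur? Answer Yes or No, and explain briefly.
No

For photoemission, the photon energy must exceed the work function.

Photon energy: E = hc/λ = 1.3173 eV
Work function: φ = 4.8 eV

Since E_photon (1.3173 eV) < φ (4.8 eV), photoemission will NOT occur.
The threshold wavelength is λ₀ = hc/φ = 258.3 nm.
Since 941.2 nm > 258.3 nm, the photons lack sufficient energy.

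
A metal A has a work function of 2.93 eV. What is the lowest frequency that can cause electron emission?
7.0847e+14 Hz

The threshold frequency is when the photon energy equals the work function:
hf₀ = φ

Solving for f₀:
f₀ = φ/h = (2.93 eV × 1.602×10⁻¹⁹ J/eV) / (6.626×10⁻³⁴ J·s)
f₀ = 7.0847e+14 Hz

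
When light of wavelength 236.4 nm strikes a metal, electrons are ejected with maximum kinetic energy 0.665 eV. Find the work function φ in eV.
4.58 eV

From Einstein's photoelectric equation: KE_max = hf - φ = hc/λ - φ

Rearranging for φ:
φ = hc/λ - KE_max

Calculate photon energy:
E_photon = hc/λ = 5.2447 eV

Therefore:
φ = 5.2447 - 0.665 = 4.58 eV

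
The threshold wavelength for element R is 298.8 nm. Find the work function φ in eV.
4.15 eV

At the threshold wavelength, photon energy equals work function:
φ = hc/λ₀

Calculating:
φ = (6.626×10⁻³⁴ J·s)(3×10⁸ m/s) / (298.8×10⁻⁹ m)
φ = 4.15 eV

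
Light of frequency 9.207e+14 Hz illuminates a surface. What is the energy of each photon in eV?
3.8077 eV

Using E = hf:

E = hf = (6.626×10⁻³⁴ J·s)(9.207e+14 Hz)
E = 3.8077 eV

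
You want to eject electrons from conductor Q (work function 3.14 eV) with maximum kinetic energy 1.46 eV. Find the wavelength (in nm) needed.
269.53 nm

From Einstein's equation: KE_max = hc/λ - φ

Rearranging for λ:
hc/λ = KE_max + φ
λ = hc/(KE_max + φ)

Required photon energy:
E_photon = KE_max + φ = 1.46 + 3.14 = 4.60 eV

Required wavelength:
λ = hc/E_photon = (6.626×10⁻³⁴)(3×10⁸) / (4.60 × 1.602×10⁻¹⁹)
λ = 269.53 nm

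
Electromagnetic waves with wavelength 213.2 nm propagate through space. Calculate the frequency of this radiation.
1.4062e+15 Hz

Using the wave equation: c = fλ

Solving for frequency:
f = c/λ = (3×10⁸ m/s) / (213.2×10⁻⁹ m)
f = 1.4062e+15 Hz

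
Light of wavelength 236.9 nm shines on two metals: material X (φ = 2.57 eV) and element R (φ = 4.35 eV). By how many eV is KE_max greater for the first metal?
1.7800 eV

Using KE_max = hc/λ - φ for each metal:

Photon energy: E = hc/λ = 5.2336 eV

For material X (φ₁ = 2.57 eV):
KE₁ = E - φ₁ = 5.2336 - 2.57 = 2.6636 eV

For element R (φ₂ = 4.35 eV):
KE₂ = E - φ₂ = 5.2336 - 4.35 = 0.8836 eV

Difference:
ΔKE = KE₁ - KE₂ = 2.6636 - 0.8836 = 1.7800 eV

Note: The difference equals the difference in work functions: 4.35 - 2.57 = 1.78 eV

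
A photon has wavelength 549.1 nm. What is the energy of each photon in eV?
2.2580 eV

Using E = hf = hc/λ:

E = hc/λ = (6.626×10⁻³⁴ J·s)(3×10⁸ m/s) / (549.1×10⁻⁹ m)
E = 2.2580 eV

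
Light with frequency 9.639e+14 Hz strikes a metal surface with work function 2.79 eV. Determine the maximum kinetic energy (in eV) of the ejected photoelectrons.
1.1964 eV

Using Einstein's photoelectric equation: KE_max = hf - φ

First, calculate the photon energy:
E_photon = hf = (6.626×10⁻³⁴ J·s)(9.639e+14 Hz)
E_photon = 3.9864 eV

Then, the maximum kinetic energy:
KE_max = E_photon - φ = 3.9864 eV - 2.79 eV = 1.1964 eV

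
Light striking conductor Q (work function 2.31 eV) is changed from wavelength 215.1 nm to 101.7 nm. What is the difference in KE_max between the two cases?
6.4271 eV

Using Einstein's equation: KE_max = hc/λ - φ

For λ₁ = 215.1 nm:
KE₁ = hc/λ₁ - φ = 5.7640 - 2.31 = 3.4540 eV

For λ₂ = 101.7 nm:
KE₂ = hc/λ₂ - φ = 12.1912 - 2.31 = 9.8812 eV

Change in KE:
ΔKE = KE₂ - KE₁ = 9.8812 - 3.4540 = 6.4271 eV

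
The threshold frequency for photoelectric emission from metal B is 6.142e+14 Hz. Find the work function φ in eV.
2.54 eV

At the threshold frequency, photon energy equals work function:
φ = hf₀

Calculating:
φ = (6.626×10⁻³⁴ J·s)(6.142e+14 Hz)
φ = 2.54 eV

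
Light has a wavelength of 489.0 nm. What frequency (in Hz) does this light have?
6.1307e+14 Hz

Using the wave equation: c = fλ

Solving for frequency:
f = c/λ = (3×10⁸ m/s) / (489.0×10⁻⁹ m)
f = 6.1307e+14 Hz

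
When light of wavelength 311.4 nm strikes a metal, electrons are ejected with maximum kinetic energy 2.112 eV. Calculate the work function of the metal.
1.87 eV

From Einstein's photoelectric equation: KE_max = hf - φ = hc/λ - φ

Rearranging for φ:
φ = hc/λ - KE_max

Calculate photon energy:
E_photon = hc/λ = 3.9815 eV

Therefore:
φ = 3.9815 - 2.112 = 1.87 eV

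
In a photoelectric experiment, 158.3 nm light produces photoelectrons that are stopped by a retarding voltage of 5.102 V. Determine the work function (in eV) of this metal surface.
2.73 eV

The stopping potential gives the maximum kinetic energy: KE_max = eV_s = 5.102 eV

From Einstein's photoelectric equation: KE_max = hc/λ - φ
Rearranging: φ = hc/λ - KE_max

Calculate photon energy:
E_photon = hc/λ = (6.626×10⁻³⁴ J·s)(3×10⁸ m/s) / (158.3×10⁻⁹ m) = 7.8322 eV

Therefore:
φ = 7.8322 - 5.102 = 2.73 eV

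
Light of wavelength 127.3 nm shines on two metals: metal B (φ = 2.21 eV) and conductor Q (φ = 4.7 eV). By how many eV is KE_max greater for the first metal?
2.4900 eV

Using KE_max = hc/λ - φ for each metal:

Photon energy: E = hc/λ = 9.7395 eV

For metal B (φ₁ = 2.21 eV):
KE₁ = E - φ₁ = 9.7395 - 2.21 = 7.5295 eV

For conductor Q (φ₂ = 4.7 eV):
KE₂ = E - φ₂ = 9.7395 - 4.7 = 5.0395 eV

Difference:
ΔKE = KE₁ - KE₂ = 7.5295 - 5.0395 = 2.4900 eV

Note: The difference equals the difference in work functions: 4.7 - 2.21 = 2.49 eV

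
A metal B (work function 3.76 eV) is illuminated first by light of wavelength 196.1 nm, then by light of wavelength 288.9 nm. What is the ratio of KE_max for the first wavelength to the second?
4.8204

Using Einstein's equation: KE_max = hc/λ - φ

For λ₁ = 196.1 nm:
E₁ = hc/λ₁ = 6.3225 eV
KE₁ = E₁ - φ = 6.3225 - 3.76 = 2.5625 eV

For λ₂ = 288.9 nm:
E₂ = hc/λ₂ = 4.2916 eV
KE₂ = E₂ - φ = 4.2916 - 3.76 = 0.5316 eV

Ratio: KE₁/KE₂ = 2.5625/0.5316 = 4.8204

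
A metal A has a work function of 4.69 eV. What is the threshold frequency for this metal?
1.1340e+15 Hz

The threshold frequency is when the photon energy equals the work function:
hf₀ = φ

Solving for f₀:
f₀ = φ/h = (4.69 eV × 1.602×10⁻¹⁹ J/eV) / (6.626×10⁻³⁴ J·s)
f₀ = 1.1340e+15 Hz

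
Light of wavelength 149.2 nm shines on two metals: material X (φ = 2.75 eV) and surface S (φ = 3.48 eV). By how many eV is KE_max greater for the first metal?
0.7300 eV

Using KE_max = hc/λ - φ for each metal:

Photon energy: E = hc/λ = 8.3099 eV

For material X (φ₁ = 2.75 eV):
KE₁ = E - φ₁ = 8.3099 - 2.75 = 5.5599 eV

For surface S (φ₂ = 3.48 eV):
KE₂ = E - φ₂ = 8.3099 - 3.48 = 4.8299 eV

Difference:
ΔKE = KE₁ - KE₂ = 5.5599 - 4.8299 = 0.7300 eV

Note: The difference equals the difference in work functions: 3.48 - 2.75 = 0.73 eV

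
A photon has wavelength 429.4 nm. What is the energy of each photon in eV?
2.8874 eV

Using E = hf = hc/λ:

E = hc/λ = (6.626×10⁻³⁴ J·s)(3×10⁸ m/s) / (429.4×10⁻⁹ m)
E = 2.8874 eV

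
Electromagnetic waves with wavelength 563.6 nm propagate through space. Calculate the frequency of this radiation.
5.3192e+14 Hz

Using the wave equation: c = fλ

Solving for frequency:
f = c/λ = (3×10⁸ m/s) / (563.6×10⁻⁹ m)
f = 5.3192e+14 Hz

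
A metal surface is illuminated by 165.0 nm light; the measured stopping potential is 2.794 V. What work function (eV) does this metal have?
4.72 eV

The stopping potential gives the maximum kinetic energy: KE_max = eV_s = 2.794 eV

From Einstein's photoelectric equation: KE_max = hc/λ - φ
Rearranging: φ = hc/λ - KE_max

Calculate photon energy:
E_photon = hc/λ = (6.626×10⁻³⁴ J·s)(3×10⁸ m/s) / (165.0×10⁻⁹ m) = 7.5142 eV

Therefore:
φ = 7.5142 - 2.794 = 4.72 eV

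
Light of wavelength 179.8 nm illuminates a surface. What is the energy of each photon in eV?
6.8957 eV

Using E = hf = hc/λ:

E = hc/λ = (6.626×10⁻³⁴ J·s)(3×10⁸ m/s) / (179.8×10⁻⁹ m)
E = 6.8957 eV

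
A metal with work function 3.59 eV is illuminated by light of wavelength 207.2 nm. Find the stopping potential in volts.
2.3938 V

The stopping potential V_s satisfies: eV_s = KE_max

First, find KE_max using Einstein's equation:
E_photon = hc/λ = 5.9838 eV
KE_max = E_photon - φ = 5.9838 - 3.59 = 2.3938 eV

Since eV_s = KE_max:
V_s = KE_max/e = 2.3938 V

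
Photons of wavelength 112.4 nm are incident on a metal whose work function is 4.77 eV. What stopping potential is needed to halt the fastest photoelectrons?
6.2606 V

The stopping potential V_s satisfies: eV_s = KE_max

First, find KE_max using Einstein's equation:
E_photon = hc/λ = 11.0306 eV
KE_max = E_photon - φ = 11.0306 - 4.77 = 6.2606 eV

Since eV_s = KE_max:
V_s = KE_max/e = 6.2606 V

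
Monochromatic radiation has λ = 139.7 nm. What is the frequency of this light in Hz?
2.1460e+15 Hz

Using the wave equation: c = fλ

Solving for frequency:
f = c/λ = (3×10⁸ m/s) / (139.7×10⁻⁹ m)
f = 2.1460e+15 Hz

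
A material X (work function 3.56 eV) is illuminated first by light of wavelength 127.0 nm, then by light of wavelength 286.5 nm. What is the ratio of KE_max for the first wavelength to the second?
8.0810

Using Einstein's equation: KE_max = hc/λ - φ

For λ₁ = 127.0 nm:
E₁ = hc/λ₁ = 9.7625 eV
KE₁ = E₁ - φ = 9.7625 - 3.56 = 6.2025 eV

For λ₂ = 286.5 nm:
E₂ = hc/λ₂ = 4.3275 eV
KE₂ = E₂ - φ = 4.3275 - 3.56 = 0.7675 eV

Ratio: KE₁/KE₂ = 6.2025/0.7675 = 8.0810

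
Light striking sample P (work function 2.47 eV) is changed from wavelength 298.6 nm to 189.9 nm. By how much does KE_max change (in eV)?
2.3767 eV

Using Einstein's equation: KE_max = hc/λ - φ

For λ₁ = 298.6 nm:
KE₁ = hc/λ₁ - φ = 4.1522 - 2.47 = 1.6822 eV

For λ₂ = 189.9 nm:
KE₂ = hc/λ₂ - φ = 6.5289 - 2.47 = 4.0589 eV

Change in KE:
ΔKE = KE₂ - KE₁ = 4.0589 - 1.6822 = 2.3767 eV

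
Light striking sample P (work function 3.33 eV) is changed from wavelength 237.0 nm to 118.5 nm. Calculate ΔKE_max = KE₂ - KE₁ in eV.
5.2314 eV

Using Einstein's equation: KE_max = hc/λ - φ

For λ₁ = 237.0 nm:
KE₁ = hc/λ₁ - φ = 5.2314 - 3.33 = 1.9014 eV

For λ₂ = 118.5 nm:
KE₂ = hc/λ₂ - φ = 10.4628 - 3.33 = 7.1328 eV

Change in KE:
ΔKE = KE₂ - KE₁ = 7.1328 - 1.9014 = 5.2314 eV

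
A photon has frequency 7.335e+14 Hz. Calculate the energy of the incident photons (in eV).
3.0335 eV

Using E = hf:

E = hf = (6.626×10⁻³⁴ J·s)(7.335e+14 Hz)
E = 3.0335 eV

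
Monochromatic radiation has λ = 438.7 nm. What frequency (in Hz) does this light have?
6.8337e+14 Hz

Using the wave equation: c = fλ

Solving for frequency:
f = c/λ = (3×10⁸ m/s) / (438.7×10⁻⁹ m)
f = 6.8337e+14 Hz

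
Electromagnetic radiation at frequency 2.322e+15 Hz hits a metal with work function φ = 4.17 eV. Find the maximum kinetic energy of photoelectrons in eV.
5.4330 eV

Using Einstein's photoelectric equation: KE_max = hf - φ

First, calculate the photon energy:
E_photon = hf = (6.626×10⁻³⁴ J·s)(2.322e+15 Hz)
E_photon = 9.6030 eV

Then, the maximum kinetic energy:
KE_max = E_photon - φ = 9.6030 eV - 4.17 eV = 5.4330 eV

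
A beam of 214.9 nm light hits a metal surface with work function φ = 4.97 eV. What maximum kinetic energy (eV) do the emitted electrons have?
0.7994 eV

Using Einstein's photoelectric equation: KE_max = hf - φ = hc/λ - φ

First, calculate the photon energy:
E_photon = hc/λ = (6.626×10⁻³⁴ J·s)(3×10⁸ m/s) / (214.9×10⁻⁹ m)
E_photon = 5.7694 eV

Then, the maximum kinetic energy:
KE_max = E_photon - φ = 5.7694 eV - 4.97 eV = 0.7994 eV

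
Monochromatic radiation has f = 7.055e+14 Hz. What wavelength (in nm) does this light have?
424.94 nm

Using the wave equation: c = fλ

Solving for wavelength:
λ = c/f = (3×10⁸ m/s) / (7.055e+14 Hz)
λ = 424.94 nm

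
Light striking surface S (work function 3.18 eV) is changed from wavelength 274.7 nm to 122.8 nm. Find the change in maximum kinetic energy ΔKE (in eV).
5.5830 eV

Using Einstein's equation: KE_max = hc/λ - φ

For λ₁ = 274.7 nm:
KE₁ = hc/λ₁ - φ = 4.5134 - 3.18 = 1.3334 eV

For λ₂ = 122.8 nm:
KE₂ = hc/λ₂ - φ = 10.0964 - 3.18 = 6.9164 eV

Change in KE:
ΔKE = KE₂ - KE₁ = 6.9164 - 1.3334 = 5.5830 eV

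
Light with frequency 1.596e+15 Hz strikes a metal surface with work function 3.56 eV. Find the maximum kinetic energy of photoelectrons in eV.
3.0405 eV

Using Einstein's photoelectric equation: KE_max = hf - φ

First, calculate the photon energy:
E_photon = hf = (6.626×10⁻³⁴ J·s)(1.596e+15 Hz)
E_photon = 6.6005 eV

Then, the maximum kinetic energy:
KE_max = E_photon - φ = 6.6005 eV - 3.56 eV = 3.0405 eV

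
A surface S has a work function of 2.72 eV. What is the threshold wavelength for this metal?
455.82 nm

The threshold wavelength is when the photon energy equals the work function:
hc/λ₀ = φ

Solving for λ₀:
λ₀ = hc/φ = (6.626×10⁻³⁴ J·s)(3×10⁸ m/s) / (2.72 eV × 1.602×10⁻¹⁹ J/eV)
λ₀ = 455.82 nm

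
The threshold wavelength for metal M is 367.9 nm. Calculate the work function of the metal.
3.37 eV

At the threshold wavelength, photon energy equals work function:
φ = hc/λ₀

Calculating:
φ = (6.626×10⁻³⁴ J·s)(3×10⁸ m/s) / (367.9×10⁻⁹ m)
φ = 3.37 eV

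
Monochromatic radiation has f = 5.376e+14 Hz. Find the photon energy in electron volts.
2.2233 eV

Using E = hf:

E = hf = (6.626×10⁻³⁴ J·s)(5.376e+14 Hz)
E = 2.2233 eV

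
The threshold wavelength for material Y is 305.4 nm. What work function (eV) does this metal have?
4.06 eV

At the threshold wavelength, photon energy equals work function:
φ = hc/λ₀

Calculating:
φ = (6.626×10⁻³⁴ J·s)(3×10⁸ m/s) / (305.4×10⁻⁹ m)
φ = 4.06 eV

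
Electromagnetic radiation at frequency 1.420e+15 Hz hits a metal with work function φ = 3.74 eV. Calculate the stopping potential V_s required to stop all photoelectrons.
2.1326 V

The stopping potential V_s satisfies: eV_s = KE_max

First, find KE_max using Einstein's equation:
E_photon = hf = (6.626×10⁻³⁴ J·s)(1.420e+15 Hz) = 5.8726 eV
KE_max = E_photon - φ = 5.8726 - 3.74 = 2.1326 eV

Since eV_s = KE_max:
V_s = KE_max/e = 2.1326 V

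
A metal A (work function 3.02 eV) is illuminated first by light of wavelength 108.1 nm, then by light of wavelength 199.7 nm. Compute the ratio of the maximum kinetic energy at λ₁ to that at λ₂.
2.6499

Using Einstein's equation: KE_max = hc/λ - φ

For λ₁ = 108.1 nm:
E₁ = hc/λ₁ = 11.4694 eV
KE₁ = E₁ - φ = 11.4694 - 3.02 = 8.4494 eV

For λ₂ = 199.7 nm:
E₂ = hc/λ₂ = 6.2085 eV
KE₂ = E₂ - φ = 6.2085 - 3.02 = 3.1885 eV

Ratio: KE₁/KE₂ = 8.4494/3.1885 = 2.6499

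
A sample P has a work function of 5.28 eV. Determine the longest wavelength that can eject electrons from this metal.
234.82 nm

The threshold wavelength is when the photon energy equals the work function:
hc/λ₀ = φ

Solving for λ₀:
λ₀ = hc/φ = (6.626×10⁻³⁴ J·s)(3×10⁸ m/s) / (5.28 eV × 1.602×10⁻¹⁹ J/eV)
λ₀ = 234.82 nm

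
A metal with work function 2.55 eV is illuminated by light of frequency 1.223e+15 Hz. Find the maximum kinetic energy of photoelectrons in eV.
2.5079 eV

Using Einstein's photoelectric equation: KE_max = hf - φ

First, calculate the photon energy:
E_photon = hf = (6.626×10⁻³⁴ J·s)(1.223e+15 Hz)
E_photon = 5.0579 eV

Then, the maximum kinetic energy:
KE_max = E_photon - φ = 5.0579 eV - 2.55 eV = 2.5079 eV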